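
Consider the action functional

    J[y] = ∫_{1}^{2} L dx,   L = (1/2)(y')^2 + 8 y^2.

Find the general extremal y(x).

The Lagrangian is L = (1/2)(y')^2 + 8 y^2.
∂L/∂y = 16y.
∂L/∂y' = y'.
The Euler-Lagrange equation d/dx(∂L/∂y') − ∂L/∂y = 0 becomes:
    y'' - 16 y = 0
General solution: y(x) = A e^(4x) + B e^(-4x), where A and B are arbitrary constants fixed by the endpoint conditions.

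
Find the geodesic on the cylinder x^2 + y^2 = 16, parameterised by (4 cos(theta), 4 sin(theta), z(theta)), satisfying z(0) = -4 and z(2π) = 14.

Parameterise the cylinder of radius R = 4 as
    r(θ) = (4 cos θ, 4 sin θ, z(θ)).
The arc-length element is
    ds = sqrt(16 + (dz/dθ)^2) dθ,
so the Lagrangian is L = sqrt(16 + z'^2).
L depends on z' only, not on z or θ, so ∂L/∂z = 0 and
    ∂L/∂z' = z' / sqrt(16 + z'^2).
The Euler-Lagrange equation gives
    d/dθ( z' / sqrt(16 + z'^2) ) = 0,
so z' is constant. Integrating once:
    z(θ) = a θ + b,
a helix on the cylinder (a straight line when the cylinder is unrolled). The constants a, b are determined by the endpoint conditions.
With endpoint conditions z(0) = -4 and z(2π) = 14: from z(0) = b we get b = -4, and a·2π + -4 = 14 gives a = 9/π, so
    z(θ) = (9/π) θ − 4.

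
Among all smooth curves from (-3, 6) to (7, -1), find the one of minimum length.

Arc-length functional: J[y] = ∫ sqrt(1 + (y')^2) dx.
Lagrangian L = sqrt(1 + (y')^2) has no explicit y dependence, so ∂L/∂y = 0 and the Euler-Lagrange equation gives
    d/dx( y' / sqrt(1 + (y')^2) ) = 0  ⇒  y' / sqrt(1 + (y')^2) = const.
Hence y' is constant, so y(x) is affine.
Fitting the endpoints (-3, 6) and (7, -1):
    slope m = ((-1) − 6) / (7 − (-3)) = -7/10,
    intercept c = 6 − m·(-3) = 39/10.
Extremal: y(x) = (-7/10) x + 39/10.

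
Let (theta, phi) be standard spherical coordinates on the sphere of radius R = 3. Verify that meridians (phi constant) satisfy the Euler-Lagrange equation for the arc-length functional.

On the sphere of radius R = 3 with spherical coordinates (θ, φ), the induced metric is
    ds^2 = 9(dθ^2 + sin^2(θ) dφ^2).
Using θ as the parameter, the arc-length functional becomes
    J[φ] = ∫ 3 sqrt(1 + sin^2(θ) (dφ/dθ)^2) dθ.
So L = 3 sqrt(1 + sin^2(θ) φ'^2). Compute
    ∂L/∂φ = 0  (L has no explicit φ dependence),
    ∂L/∂φ' = 3 sin^2(θ) φ' / sqrt(1 + sin^2(θ) φ'^2).
For the candidate φ(θ) = c (constant), φ' = 0, so ∂L/∂φ' evaluated along the candidate vanishes, and ∂L/∂φ is identically zero. Hence
    d/dθ(∂L/∂φ') − ∂L/∂φ = 0
is satisfied. Therefore meridians φ = const are extremals of arc length — they are geodesics on the sphere.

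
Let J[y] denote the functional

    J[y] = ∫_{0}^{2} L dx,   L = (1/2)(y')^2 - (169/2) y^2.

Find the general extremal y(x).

The Lagrangian is L = (1/2)(y')^2 - (169/2) y^2.
∂L/∂y = -169y.
∂L/∂y' = y'.
The Euler-Lagrange equation d/dx(∂L/∂y') − ∂L/∂y = 0 becomes:
    y'' + 169 y = 0
General solution: y(x) = A sin(13x) + B cos(13x), where A and B are arbitrary constants fixed by the endpoint conditions.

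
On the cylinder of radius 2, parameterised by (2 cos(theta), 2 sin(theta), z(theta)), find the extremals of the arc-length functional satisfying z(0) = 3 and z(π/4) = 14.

Parameterise the cylinder of radius R = 2 as
    r(θ) = (2 cos θ, 2 sin θ, z(θ)).
The arc-length element is
    ds = sqrt(4 + (dz/dθ)^2) dθ,
so the Lagrangian is L = sqrt(4 + z'^2).
L depends on z' only, not on z or θ, so ∂L/∂z = 0 and
    ∂L/∂z' = z' / sqrt(4 + z'^2).
The Euler-Lagrange equation gives
    d/dθ( z' / sqrt(4 + z'^2) ) = 0,
so z' is constant. Integrating once:
    z(θ) = a θ + b,
a helix on the cylinder (a straight line when the cylinder is unrolled). The constants a, b are determined by the endpoint conditions.
With endpoint conditions z(0) = 3 and z(π/4) = 14: from z(0) = b we get b = 3, and a·π/4 + 3 = 14 gives a = 44/π, so
    z(θ) = (44/π) θ + 3.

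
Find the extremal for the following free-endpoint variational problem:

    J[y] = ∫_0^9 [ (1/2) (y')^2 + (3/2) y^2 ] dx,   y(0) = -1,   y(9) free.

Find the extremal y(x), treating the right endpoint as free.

The Lagrangian L = (1/2) (y')^2 + (3/2) y^2 gives
    ∂L/∂y = 3 y,   ∂L/∂y' = y'.
Euler-Lagrange: y'' − 3 y = 0.
With k = sqrt(3), the general solution is
    y(x) = A cosh(sqrt(3) x) + B sinh(sqrt(3) x).
Fixed left endpoint y(0) = -1 ⇒ A = -1.
The right endpoint x = 9 is free, so the natural (transversality) condition is ∂L/∂y' |_{x=9} = 0, i.e. y'(9) = 0.
Compute y'(x) = A k sinh(k x) + B k cosh(k x), so
    y'(9) = A k sinh(k·9) + B k cosh(k·9) = 0
    ⇒ B = −A tanh(k·9) = tanh(sqrt(3)·9).
Therefore the extremal is
    y(x) = −cosh(sqrt(3) x) + tanh(sqrt(3)·9) sinh(sqrt(3) x).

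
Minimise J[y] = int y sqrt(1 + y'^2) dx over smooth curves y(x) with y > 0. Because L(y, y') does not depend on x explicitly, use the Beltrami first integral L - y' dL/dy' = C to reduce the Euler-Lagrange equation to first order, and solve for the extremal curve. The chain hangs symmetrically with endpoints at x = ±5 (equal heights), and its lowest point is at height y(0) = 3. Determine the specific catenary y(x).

The Lagrangian L(y, y') = y sqrt(1 + y'^2) has no explicit x dependence, so the Beltrami identity applies:
    L − y' ∂L/∂y' = C.
Compute ∂L/∂y' = y · y' / sqrt(1 + y'^2). Then
    L − y' ∂L/∂y'
    = y sqrt(1 + y'^2) − y · y'^2 / sqrt(1 + y'^2)
    = y (1 + y'^2 − y'^2) / sqrt(1 + y'^2)
    = y / sqrt(1 + y'^2) = C.
Squaring gives y^2 = C^2 (1 + y'^2), i.e.
    y'^2 = y^2 / C^2 − 1.
Separating variables,
    dy / sqrt(y^2 − C^2) = dx / C,
and integrating gives arccosh(y / C) = (x − a)/C, so
    y(x) = C cosh((x − a)/C),
the catenary. The constants C and a are fixed by the two endpoint conditions (and, for the hanging-chain problem, the length constraint selects C).
Now fit the given data. The endpoints x = ±5 are symmetric at equal height, so the catenary is even about its minimum: a = 0 and y(x) = C cosh(x/C). The lowest point is y(0) = C cosh(0) = C, and we are told y(0) = 3, so C = 3. Therefore
    y(x) = 3 cosh(x/3),
and at the endpoints
    y(±5) = 3 cosh(5/3).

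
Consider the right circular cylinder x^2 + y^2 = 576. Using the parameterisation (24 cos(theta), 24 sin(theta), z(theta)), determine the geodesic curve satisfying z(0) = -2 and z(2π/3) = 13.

Parameterise the cylinder of radius R = 24 as
    r(θ) = (24 cos θ, 24 sin θ, z(θ)).
The arc-length element is
    ds = sqrt(576 + (dz/dθ)^2) dθ,
so the Lagrangian is L = sqrt(576 + z'^2).
L depends on z' only, not on z or θ, so ∂L/∂z = 0 and
    ∂L/∂z' = z' / sqrt(576 + z'^2).
The Euler-Lagrange equation gives
    d/dθ( z' / sqrt(576 + z'^2) ) = 0,
so z' is constant. Integrating once:
    z(θ) = a θ + b,
a helix on the cylinder (a straight line when the cylinder is unrolled). The constants a, b are determined by the endpoint conditions.
With endpoint conditions z(0) = -2 and z(2π/3) = 13: from z(0) = b we get b = -2, and a·2π/3 + -2 = 13 gives a = 45/(2π), so
    z(θ) = (45/(2π)) θ − 2.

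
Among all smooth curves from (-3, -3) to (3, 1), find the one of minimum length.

Arc-length functional: J[y] = ∫ sqrt(1 + (y')^2) dx.
Lagrangian L = sqrt(1 + (y')^2) has no explicit y dependence, so ∂L/∂y = 0 and the Euler-Lagrange equation gives
    d/dx( y' / sqrt(1 + (y')^2) ) = 0  ⇒  y' / sqrt(1 + (y')^2) = const.
Hence y' is constant, so y(x) is affine.
Fitting the endpoints (-3, -3) and (3, 1):
    slope m = (1 − (-3)) / (3 − (-3)) = 2/3,
    intercept c = (-3) − m·(-3) = -1.
Extremal: y(x) = (2/3) x - 1.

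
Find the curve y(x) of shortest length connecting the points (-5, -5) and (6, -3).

Arc-length functional: J[y] = ∫ sqrt(1 + (y')^2) dx.
Lagrangian L = sqrt(1 + (y')^2) has no explicit y dependence, so ∂L/∂y = 0 and the Euler-Lagrange equation gives
    d/dx( y' / sqrt(1 + (y')^2) ) = 0  ⇒  y' / sqrt(1 + (y')^2) = const.
Hence y' is constant, so y(x) is affine.
Fitting the endpoints (-5, -5) and (6, -3):
    slope m = ((-3) − (-5)) / (6 − (-5)) = 2/11,
    intercept c = (-5) − m·(-5) = -45/11.
Extremal: y(x) = (2/11) x - 45/11.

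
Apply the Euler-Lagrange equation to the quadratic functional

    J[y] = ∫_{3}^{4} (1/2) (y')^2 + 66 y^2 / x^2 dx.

The Lagrangian is L = (1/2) (y')^2 + 66 y^2 / x^2.
Compute ∂L/∂y = 132y/x^2, ∂L/∂y' = y'.
The Euler-Lagrange equation d/dx(∂L/∂y') − ∂L/∂y = 0 reduces to
    y'' − 132/x^2 · y = 0  (x > 0).
Its general solution is
    y(x) = A x^12 + B x^(-11),
with A, B fixed by the endpoint conditions.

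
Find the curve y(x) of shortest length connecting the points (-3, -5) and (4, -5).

Arc-length functional: J[y] = ∫ sqrt(1 + (y')^2) dx.
Lagrangian L = sqrt(1 + (y')^2) has no explicit y dependence, so ∂L/∂y = 0 and the Euler-Lagrange equation gives
    d/dx( y' / sqrt(1 + (y')^2) ) = 0  ⇒  y' / sqrt(1 + (y')^2) = const.
Hence y' is constant, so y(x) is affine.
Fitting the endpoints (-3, -5) and (4, -5):
    slope m = ((-5) − (-5)) / (4 − (-3)) = 0,
    intercept c = (-5) − m·(-3) = -5.
Extremal: y(x) = -5.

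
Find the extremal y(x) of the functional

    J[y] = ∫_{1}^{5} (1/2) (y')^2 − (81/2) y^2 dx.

The Lagrangian is L = (1/2) (y')^2 − (81/2) y^2.
Compute ∂L/∂y = -81y, ∂L/∂y' = y'.
The Euler-Lagrange equation d/dx(∂L/∂y') − ∂L/∂y = 0 reduces to
    y'' + 81 y = 0.
Its general solution is
    y(x) = A sin(9x) + B cos(9x),
with A, B fixed by the endpoint conditions.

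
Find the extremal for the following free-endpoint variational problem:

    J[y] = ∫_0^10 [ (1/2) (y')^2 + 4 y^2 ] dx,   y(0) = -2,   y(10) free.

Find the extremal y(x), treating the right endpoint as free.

The Lagrangian L = (1/2) (y')^2 + 4 y^2 gives
    ∂L/∂y = 8 y,   ∂L/∂y' = y'.
Euler-Lagrange: y'' − 8 y = 0.
With k = sqrt(8), the general solution is
    y(x) = A cosh(sqrt(8) x) + B sinh(sqrt(8) x).
Fixed left endpoint y(0) = -2 ⇒ A = -2.
The right endpoint x = 10 is free, so the natural (transversality) condition is ∂L/∂y' |_{x=10} = 0, i.e. y'(10) = 0.
Compute y'(x) = A k sinh(k x) + B k cosh(k x), so
    y'(10) = A k sinh(k·10) + B k cosh(k·10) = 0
    ⇒ B = −A tanh(k·10) = 2 tanh(sqrt(8)·10).
Therefore the extremal is
    y(x) = −2 cosh(sqrt(8) x) + 2 tanh(sqrt(8)·10) sinh(sqrt(8) x).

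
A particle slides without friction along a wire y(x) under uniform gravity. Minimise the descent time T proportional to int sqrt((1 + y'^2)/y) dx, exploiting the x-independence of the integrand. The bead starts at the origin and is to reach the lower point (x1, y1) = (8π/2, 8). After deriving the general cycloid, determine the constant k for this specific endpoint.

The Lagrangian L = sqrt((1 + y'^2) / y) has no explicit x dependence, so the Beltrami identity applies:
    L − y' ∂L/∂y' = C.
Compute ∂L/∂y' = y' / sqrt(y (1 + y'^2)).
Substitute:
    sqrt((1 + y'^2)/y) − y'·y' / sqrt(y (1 + y'^2))
    = (1 + y'^2) / sqrt(y (1 + y'^2)) − y'^2 / sqrt(y (1 + y'^2))
    = 1 / sqrt(y (1 + y'^2)) = C.
Squaring and rearranging gives the first integral
    y (1 + y'^2) = 1/C^2 =: k   (constant).
Solving this first-order ODE by the substitution
    y = (k/2)(1 − cos θ)
yields the cycloid parameterisation
    x(θ) = (k/2)(θ − sin θ),   y(θ) = (k/2)(1 − cos θ).
The constant k is fixed by the endpoint condition.
Now fit the given lower endpoint (x1, y1) = (8π/2, 8). At the bottom of the first arch (θ = π), the parametric equations give
    y(π) = (k/2)(1 − cos π) = k,
    x(π) = (k/2)(π − sin π) = kπ/2.
Matching y(π) = 8 gives k = 8, consistent with x(π) = 8π/2. Therefore the specific cycloid is
    x(θ) = (8/2)(θ − sin θ),   y(θ) = (8/2)(1 − cos θ).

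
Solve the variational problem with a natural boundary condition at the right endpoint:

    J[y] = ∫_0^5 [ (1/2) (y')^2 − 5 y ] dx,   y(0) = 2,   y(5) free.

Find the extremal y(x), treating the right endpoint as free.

The Lagrangian L = (1/2) (y')^2 − 5 y gives
    ∂L/∂y = −5,   ∂L/∂y' = y'.
Euler-Lagrange: d/dx(y') − (−5) = 0, i.e. y'' + 5 = 0, so
    y(x) = −(5/2) x^2 + C1 x + C2.
Fixed left endpoint y(0) = 2 ⇒ C2 = 2.
The right endpoint x = 5 is free, so the natural (transversality) condition is ∂L/∂y' |_{x=5} = 0, i.e. y'(5) = 0.
Compute y'(x) = −5 x + C1, so y'(5) = −25 + C1 = 0 ⇒ C1 = 25.
Therefore the extremal is
    y(x) = −(5/2) x^2 + 25 x + 2.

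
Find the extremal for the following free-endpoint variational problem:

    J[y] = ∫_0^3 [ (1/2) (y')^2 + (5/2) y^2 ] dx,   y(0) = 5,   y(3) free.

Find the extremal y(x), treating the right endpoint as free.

The Lagrangian L = (1/2) (y')^2 + (5/2) y^2 gives
    ∂L/∂y = 5 y,   ∂L/∂y' = y'.
Euler-Lagrange: y'' − 5 y = 0.
With k = sqrt(5), the general solution is
    y(x) = A cosh(sqrt(5) x) + B sinh(sqrt(5) x).
Fixed left endpoint y(0) = 5 ⇒ A = 5.
The right endpoint x = 3 is free, so the natural (transversality) condition is ∂L/∂y' |_{x=3} = 0, i.e. y'(3) = 0.
Compute y'(x) = A k sinh(k x) + B k cosh(k x), so
    y'(3) = A k sinh(k·3) + B k cosh(k·3) = 0
    ⇒ B = −A tanh(k·3) = − 5 tanh(sqrt(5)·3).
Therefore the extremal is
    y(x) = 5 cosh(sqrt(5) x) − 5 tanh(sqrt(5)·3) sinh(sqrt(5) x).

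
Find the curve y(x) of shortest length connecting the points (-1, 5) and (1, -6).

Arc-length functional: J[y] = ∫ sqrt(1 + (y')^2) dx.
Lagrangian L = sqrt(1 + (y')^2) has no explicit y dependence, so ∂L/∂y = 0 and the Euler-Lagrange equation gives
    d/dx( y' / sqrt(1 + (y')^2) ) = 0  ⇒  y' / sqrt(1 + (y')^2) = const.
Hence y' is constant, so y(x) is affine.
Fitting the endpoints (-1, 5) and (1, -6):
    slope m = ((-6) − 5) / (1 − (-1)) = -11/2,
    intercept c = 5 − m·(-1) = -1/2.
Extremal: y(x) = (-11/2) x - 1/2.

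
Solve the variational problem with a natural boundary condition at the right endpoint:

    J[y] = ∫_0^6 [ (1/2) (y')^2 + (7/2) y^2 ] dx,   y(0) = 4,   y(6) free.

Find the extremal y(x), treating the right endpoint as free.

The Lagrangian L = (1/2) (y')^2 + (7/2) y^2 gives
    ∂L/∂y = 7 y,   ∂L/∂y' = y'.
Euler-Lagrange: y'' − 7 y = 0.
With k = sqrt(7), the general solution is
    y(x) = A cosh(sqrt(7) x) + B sinh(sqrt(7) x).
Fixed left endpoint y(0) = 4 ⇒ A = 4.
The right endpoint x = 6 is free, so the natural (transversality) condition is ∂L/∂y' |_{x=6} = 0, i.e. y'(6) = 0.
Compute y'(x) = A k sinh(k x) + B k cosh(k x), so
    y'(6) = A k sinh(k·6) + B k cosh(k·6) = 0
    ⇒ B = −A tanh(k·6) = − 4 tanh(sqrt(7)·6).
Therefore the extremal is
    y(x) = 4 cosh(sqrt(7) x) − 4 tanh(sqrt(7)·6) sinh(sqrt(7) x).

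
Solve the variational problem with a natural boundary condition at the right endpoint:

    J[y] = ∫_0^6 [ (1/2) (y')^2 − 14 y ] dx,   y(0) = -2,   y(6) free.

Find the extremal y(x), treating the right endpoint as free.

The Lagrangian L = (1/2) (y')^2 − 14 y gives
    ∂L/∂y = −14,   ∂L/∂y' = y'.
Euler-Lagrange: d/dx(y') − (−14) = 0, i.e. y'' + 14 = 0, so
    y(x) = −(14/2) x^2 + C1 x + C2.
Fixed left endpoint y(0) = -2 ⇒ C2 = -2.
The right endpoint x = 6 is free, so the natural (transversality) condition is ∂L/∂y' |_{x=6} = 0, i.e. y'(6) = 0.
Compute y'(x) = −14 x + C1, so y'(6) = −84 + C1 = 0 ⇒ C1 = 84.
Therefore the extremal is
    y(x) = −7 x^2 + 84 x − 2.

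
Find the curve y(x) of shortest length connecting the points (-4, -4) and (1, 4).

Arc-length functional: J[y] = ∫ sqrt(1 + (y')^2) dx.
Lagrangian L = sqrt(1 + (y')^2) has no explicit y dependence, so ∂L/∂y = 0 and the Euler-Lagrange equation gives
    d/dx( y' / sqrt(1 + (y')^2) ) = 0  ⇒  y' / sqrt(1 + (y')^2) = const.
Hence y' is constant, so y(x) is affine.
Fitting the endpoints (-4, -4) and (1, 4):
    slope m = (4 − (-4)) / (1 − (-4)) = 8/5,
    intercept c = (-4) − m·(-4) = 12/5.
Extremal: y(x) = (8/5) x + 12/5.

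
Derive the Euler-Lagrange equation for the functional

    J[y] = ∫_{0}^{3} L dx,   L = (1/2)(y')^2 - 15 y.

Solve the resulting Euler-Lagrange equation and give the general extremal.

The Lagrangian is L = (1/2)(y')^2 - 15 y.
∂L/∂y = -15.
∂L/∂y' = y'.
The Euler-Lagrange equation d/dx(∂L/∂y') − ∂L/∂y = 0 becomes:
    y'' + 15 = 0
General solution: y(x) = -(15/2) x^2 + A x + B, where A and B are arbitrary constants fixed by the endpoint conditions.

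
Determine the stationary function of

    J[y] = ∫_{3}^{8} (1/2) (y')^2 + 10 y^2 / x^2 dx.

The Lagrangian is L = (1/2) (y')^2 + 10 y^2 / x^2.
Compute ∂L/∂y = 20y/x^2, ∂L/∂y' = y'.
The Euler-Lagrange equation d/dx(∂L/∂y') − ∂L/∂y = 0 reduces to
    y'' − 20/x^2 · y = 0  (x > 0).
Its general solution is
    y(x) = A x^5 + B x^(-4),
with A, B fixed by the endpoint conditions.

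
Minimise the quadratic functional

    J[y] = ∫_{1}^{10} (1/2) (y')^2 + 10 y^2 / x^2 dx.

The Lagrangian is L = (1/2) (y')^2 + 10 y^2 / x^2.
Compute ∂L/∂y = 20y/x^2, ∂L/∂y' = y'.
The Euler-Lagrange equation d/dx(∂L/∂y') − ∂L/∂y = 0 reduces to
    y'' − 20/x^2 · y = 0  (x > 0).
Its general solution is
    y(x) = A x^5 + B x^(-4),
with A, B fixed by the endpoint conditions.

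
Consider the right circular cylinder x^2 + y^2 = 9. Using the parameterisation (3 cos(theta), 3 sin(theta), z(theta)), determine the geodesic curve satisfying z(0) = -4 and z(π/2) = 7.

Parameterise the cylinder of radius R = 3 as
    r(θ) = (3 cos θ, 3 sin θ, z(θ)).
The arc-length element is
    ds = sqrt(9 + (dz/dθ)^2) dθ,
so the Lagrangian is L = sqrt(9 + z'^2).
L depends on z' only, not on z or θ, so ∂L/∂z = 0 and
    ∂L/∂z' = z' / sqrt(9 + z'^2).
The Euler-Lagrange equation gives
    d/dθ( z' / sqrt(9 + z'^2) ) = 0,
so z' is constant. Integrating once:
    z(θ) = a θ + b,
a helix on the cylinder (a straight line when the cylinder is unrolled). The constants a, b are determined by the endpoint conditions.
With endpoint conditions z(0) = -4 and z(π/2) = 7: from z(0) = b we get b = -4, and a·π/2 + -4 = 7 gives a = 22/π, so
    z(θ) = (22/π) θ − 4.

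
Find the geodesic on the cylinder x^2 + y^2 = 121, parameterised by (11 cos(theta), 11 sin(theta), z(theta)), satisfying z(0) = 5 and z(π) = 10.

Parameterise the cylinder of radius R = 11 as
    r(θ) = (11 cos θ, 11 sin θ, z(θ)).
The arc-length element is
    ds = sqrt(121 + (dz/dθ)^2) dθ,
so the Lagrangian is L = sqrt(121 + z'^2).
L depends on z' only, not on z or θ, so ∂L/∂z = 0 and
    ∂L/∂z' = z' / sqrt(121 + z'^2).
The Euler-Lagrange equation gives
    d/dθ( z' / sqrt(121 + z'^2) ) = 0,
so z' is constant. Integrating once:
    z(θ) = a θ + b,
a helix on the cylinder (a straight line when the cylinder is unrolled). The constants a, b are determined by the endpoint conditions.
With endpoint conditions z(0) = 5 and z(π) = 10: from z(0) = b we get b = 5, and a·π + 5 = 10 gives a = 5/π, so
    z(θ) = (5/π) θ + 5.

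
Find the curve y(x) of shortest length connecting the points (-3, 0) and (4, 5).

Arc-length functional: J[y] = ∫ sqrt(1 + (y')^2) dx.
Lagrangian L = sqrt(1 + (y')^2) has no explicit y dependence, so ∂L/∂y = 0 and the Euler-Lagrange equation gives
    d/dx( y' / sqrt(1 + (y')^2) ) = 0  ⇒  y' / sqrt(1 + (y')^2) = const.
Hence y' is constant, so y(x) is affine.
Fitting the endpoints (-3, 0) and (4, 5):
    slope m = (5 − 0) / (4 − (-3)) = 5/7,
    intercept c = 0 − m·(-3) = 15/7.
Extremal: y(x) = (5/7) x + 15/7.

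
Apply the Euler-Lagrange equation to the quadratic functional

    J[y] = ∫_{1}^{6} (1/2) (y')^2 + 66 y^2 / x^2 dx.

The Lagrangian is L = (1/2) (y')^2 + 66 y^2 / x^2.
Compute ∂L/∂y = 132y/x^2, ∂L/∂y' = y'.
The Euler-Lagrange equation d/dx(∂L/∂y') − ∂L/∂y = 0 reduces to
    y'' − 132/x^2 · y = 0  (x > 0).
Its general solution is
    y(x) = A x^12 + B x^(-11),
with A, B fixed by the endpoint conditions.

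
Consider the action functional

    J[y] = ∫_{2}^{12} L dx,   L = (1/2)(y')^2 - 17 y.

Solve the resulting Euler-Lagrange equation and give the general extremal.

The Lagrangian is L = (1/2)(y')^2 - 17 y.
∂L/∂y = -17.
∂L/∂y' = y'.
The Euler-Lagrange equation d/dx(∂L/∂y') − ∂L/∂y = 0 becomes:
    y'' + 17 = 0
General solution: y(x) = -(17/2) x^2 + A x + B, where A and B are arbitrary constants fixed by the endpoint conditions.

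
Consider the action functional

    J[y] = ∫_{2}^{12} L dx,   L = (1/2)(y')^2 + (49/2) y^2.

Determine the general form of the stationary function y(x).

The Lagrangian is L = (1/2)(y')^2 + (49/2) y^2.
∂L/∂y = 49y.
∂L/∂y' = y'.
The Euler-Lagrange equation d/dx(∂L/∂y') − ∂L/∂y = 0 becomes:
    y'' - 49 y = 0
General solution: y(x) = A e^(7x) + B e^(-7x), where A and B are arbitrary constants fixed by the endpoint conditions.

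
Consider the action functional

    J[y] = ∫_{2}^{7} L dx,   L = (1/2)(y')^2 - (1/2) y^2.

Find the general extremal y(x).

The Lagrangian is L = (1/2)(y')^2 - (1/2) y^2.
∂L/∂y = -y.
∂L/∂y' = y'.
The Euler-Lagrange equation d/dx(∂L/∂y') − ∂L/∂y = 0 becomes:
    y'' + y = 0
General solution: y(x) = A sin(x) + B cos(x), where A and B are arbitrary constants fixed by the endpoint conditions.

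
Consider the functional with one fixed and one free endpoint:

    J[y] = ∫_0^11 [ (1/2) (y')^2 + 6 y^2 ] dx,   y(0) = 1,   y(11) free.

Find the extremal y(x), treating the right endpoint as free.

The Lagrangian L = (1/2) (y')^2 + 6 y^2 gives
    ∂L/∂y = 12 y,   ∂L/∂y' = y'.
Euler-Lagrange: y'' − 12 y = 0.
With k = sqrt(12), the general solution is
    y(x) = A cosh(sqrt(12) x) + B sinh(sqrt(12) x).
Fixed left endpoint y(0) = 1 ⇒ A = 1.
The right endpoint x = 11 is free, so the natural (transversality) condition is ∂L/∂y' |_{x=11} = 0, i.e. y'(11) = 0.
Compute y'(x) = A k sinh(k x) + B k cosh(k x), so
    y'(11) = A k sinh(k·11) + B k cosh(k·11) = 0
    ⇒ B = −A tanh(k·11) = − tanh(sqrt(12)·11).
Therefore the extremal is
    y(x) = cosh(sqrt(12) x) − tanh(sqrt(12)·11) sinh(sqrt(12) x).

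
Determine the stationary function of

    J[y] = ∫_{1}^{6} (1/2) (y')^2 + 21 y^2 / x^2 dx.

The Lagrangian is L = (1/2) (y')^2 + 21 y^2 / x^2.
Compute ∂L/∂y = 42y/x^2, ∂L/∂y' = y'.
The Euler-Lagrange equation d/dx(∂L/∂y') − ∂L/∂y = 0 reduces to
    y'' − 42/x^2 · y = 0  (x > 0).
Its general solution is
    y(x) = A x^7 + B x^(-6),
with A, B fixed by the endpoint conditions.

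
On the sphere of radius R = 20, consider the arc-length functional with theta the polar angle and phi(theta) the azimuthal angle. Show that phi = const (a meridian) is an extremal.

On the sphere of radius R = 20 with spherical coordinates (θ, φ), the induced metric is
    ds^2 = 400(dθ^2 + sin^2(θ) dφ^2).
Using θ as the parameter, the arc-length functional becomes
    J[φ] = ∫ 20 sqrt(1 + sin^2(θ) (dφ/dθ)^2) dθ.
So L = 20 sqrt(1 + sin^2(θ) φ'^2). Compute
    ∂L/∂φ = 0  (L has no explicit φ dependence),
    ∂L/∂φ' = 20 sin^2(θ) φ' / sqrt(1 + sin^2(θ) φ'^2).
For the candidate φ(θ) = c (constant), φ' = 0, so ∂L/∂φ' evaluated along the candidate vanishes, and ∂L/∂φ is identically zero. Hence
    d/dθ(∂L/∂φ') − ∂L/∂φ = 0
is satisfied. Therefore meridians φ = const are extremals of arc length — they are geodesics on the sphere.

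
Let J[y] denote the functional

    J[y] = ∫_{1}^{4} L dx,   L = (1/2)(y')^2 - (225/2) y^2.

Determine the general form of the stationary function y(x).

The Lagrangian is L = (1/2)(y')^2 - (225/2) y^2.
∂L/∂y = -225y.
∂L/∂y' = y'.
The Euler-Lagrange equation d/dx(∂L/∂y') − ∂L/∂y = 0 becomes:
    y'' + 225 y = 0
General solution: y(x) = A sin(15x) + B cos(15x), where A and B are arbitrary constants fixed by the endpoint conditions.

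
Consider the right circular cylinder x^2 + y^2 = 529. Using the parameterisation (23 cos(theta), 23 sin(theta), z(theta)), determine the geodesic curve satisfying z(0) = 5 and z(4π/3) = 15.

Parameterise the cylinder of radius R = 23 as
    r(θ) = (23 cos θ, 23 sin θ, z(θ)).
The arc-length element is
    ds = sqrt(529 + (dz/dθ)^2) dθ,
so the Lagrangian is L = sqrt(529 + z'^2).
L depends on z' only, not on z or θ, so ∂L/∂z = 0 and
    ∂L/∂z' = z' / sqrt(529 + z'^2).
The Euler-Lagrange equation gives
    d/dθ( z' / sqrt(529 + z'^2) ) = 0,
so z' is constant. Integrating once:
    z(θ) = a θ + b,
a helix on the cylinder (a straight line when the cylinder is unrolled). The constants a, b are determined by the endpoint conditions.
With endpoint conditions z(0) = 5 and z(4π/3) = 15: from z(0) = b we get b = 5, and a·4π/3 + 5 = 15 gives a = 15/(2π), so
    z(θ) = (15/(2π)) θ + 5.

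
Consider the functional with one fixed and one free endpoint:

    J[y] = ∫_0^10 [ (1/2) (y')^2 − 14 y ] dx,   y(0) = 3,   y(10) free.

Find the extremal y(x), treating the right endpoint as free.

The Lagrangian L = (1/2) (y')^2 − 14 y gives
    ∂L/∂y = −14,   ∂L/∂y' = y'.
Euler-Lagrange: d/dx(y') − (−14) = 0, i.e. y'' + 14 = 0, so
    y(x) = −(14/2) x^2 + C1 x + C2.
Fixed left endpoint y(0) = 3 ⇒ C2 = 3.
The right endpoint x = 10 is free, so the natural (transversality) condition is ∂L/∂y' |_{x=10} = 0, i.e. y'(10) = 0.
Compute y'(x) = −14 x + C1, so y'(10) = −140 + C1 = 0 ⇒ C1 = 140.
Therefore the extremal is
    y(x) = −7 x^2 + 140 x + 3.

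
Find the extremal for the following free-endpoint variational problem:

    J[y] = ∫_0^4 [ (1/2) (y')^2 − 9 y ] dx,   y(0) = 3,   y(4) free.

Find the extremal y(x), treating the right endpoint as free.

The Lagrangian L = (1/2) (y')^2 − 9 y gives
    ∂L/∂y = −9,   ∂L/∂y' = y'.
Euler-Lagrange: d/dx(y') − (−9) = 0, i.e. y'' + 9 = 0, so
    y(x) = −(9/2) x^2 + C1 x + C2.
Fixed left endpoint y(0) = 3 ⇒ C2 = 3.
The right endpoint x = 4 is free, so the natural (transversality) condition is ∂L/∂y' |_{x=4} = 0, i.e. y'(4) = 0.
Compute y'(x) = −9 x + C1, so y'(4) = −36 + C1 = 0 ⇒ C1 = 36.
Therefore the extremal is
    y(x) = −(9/2) x^2 + 36 x + 3.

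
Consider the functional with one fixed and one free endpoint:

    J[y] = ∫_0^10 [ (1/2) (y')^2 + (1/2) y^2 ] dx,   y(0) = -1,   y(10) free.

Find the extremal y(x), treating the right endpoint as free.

The Lagrangian L = (1/2) (y')^2 + (1/2) y^2 gives
    ∂L/∂y = 1 y,   ∂L/∂y' = y'.
Euler-Lagrange: y'' − y = 0.
With k = 1, the general solution is
    y(x) = A cosh(x) + B sinh(x).
Fixed left endpoint y(0) = -1 ⇒ A = -1.
The right endpoint x = 10 is free, so the natural (transversality) condition is ∂L/∂y' |_{x=10} = 0, i.e. y'(10) = 0.
Compute y'(x) = A k sinh(k x) + B k cosh(k x), so
    y'(10) = A k sinh(k·10) + B k cosh(k·10) = 0
    ⇒ B = −A tanh(k·10) = tanh(1·10).
Therefore the extremal is
    y(x) = −cosh(1 x) + tanh(1·10) sinh(1 x).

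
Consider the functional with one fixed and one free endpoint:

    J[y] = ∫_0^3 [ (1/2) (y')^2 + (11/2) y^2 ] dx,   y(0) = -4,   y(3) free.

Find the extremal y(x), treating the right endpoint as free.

The Lagrangian L = (1/2) (y')^2 + (11/2) y^2 gives
    ∂L/∂y = 11 y,   ∂L/∂y' = y'.
Euler-Lagrange: y'' − 11 y = 0.
With k = sqrt(11), the general solution is
    y(x) = A cosh(sqrt(11) x) + B sinh(sqrt(11) x).
Fixed left endpoint y(0) = -4 ⇒ A = -4.
The right endpoint x = 3 is free, so the natural (transversality) condition is ∂L/∂y' |_{x=3} = 0, i.e. y'(3) = 0.
Compute y'(x) = A k sinh(k x) + B k cosh(k x), so
    y'(3) = A k sinh(k·3) + B k cosh(k·3) = 0
    ⇒ B = −A tanh(k·3) = 4 tanh(sqrt(11)·3).
Therefore the extremal is
    y(x) = −4 cosh(sqrt(11) x) + 4 tanh(sqrt(11)·3) sinh(sqrt(11) x).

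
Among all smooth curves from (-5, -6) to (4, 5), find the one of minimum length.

Arc-length functional: J[y] = ∫ sqrt(1 + (y')^2) dx.
Lagrangian L = sqrt(1 + (y')^2) has no explicit y dependence, so ∂L/∂y = 0 and the Euler-Lagrange equation gives
    d/dx( y' / sqrt(1 + (y')^2) ) = 0  ⇒  y' / sqrt(1 + (y')^2) = const.
Hence y' is constant, so y(x) is affine.
Fitting the endpoints (-5, -6) and (4, 5):
    slope m = (5 − (-6)) / (4 − (-5)) = 11/9,
    intercept c = (-6) − m·(-5) = 1/9.
Extremal: y(x) = (11/9) x + 1/9.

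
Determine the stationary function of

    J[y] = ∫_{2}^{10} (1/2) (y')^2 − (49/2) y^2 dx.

The Lagrangian is L = (1/2) (y')^2 − (49/2) y^2.
Compute ∂L/∂y = -49y, ∂L/∂y' = y'.
The Euler-Lagrange equation d/dx(∂L/∂y') − ∂L/∂y = 0 reduces to
    y'' + 49 y = 0.
Its general solution is
    y(x) = A sin(7x) + B cos(7x),
with A, B fixed by the endpoint conditions.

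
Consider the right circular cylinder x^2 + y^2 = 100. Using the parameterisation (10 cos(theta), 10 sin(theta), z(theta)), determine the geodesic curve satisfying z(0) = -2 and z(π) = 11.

Parameterise the cylinder of radius R = 10 as
    r(θ) = (10 cos θ, 10 sin θ, z(θ)).
The arc-length element is
    ds = sqrt(100 + (dz/dθ)^2) dθ,
so the Lagrangian is L = sqrt(100 + z'^2).
L depends on z' only, not on z or θ, so ∂L/∂z = 0 and
    ∂L/∂z' = z' / sqrt(100 + z'^2).
The Euler-Lagrange equation gives
    d/dθ( z' / sqrt(100 + z'^2) ) = 0,
so z' is constant. Integrating once:
    z(θ) = a θ + b,
a helix on the cylinder (a straight line when the cylinder is unrolled). The constants a, b are determined by the endpoint conditions.
With endpoint conditions z(0) = -2 and z(π) = 11: from z(0) = b we get b = -2, and a·π + -2 = 11 gives a = 13/π, so
    z(θ) = (13/π) θ − 2.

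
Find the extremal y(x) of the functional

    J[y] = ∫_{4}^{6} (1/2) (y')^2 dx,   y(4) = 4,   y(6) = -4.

The Lagrangian is L = (1/2) (y')^2.
Compute ∂L/∂y = 0, ∂L/∂y' = y'.
The Euler-Lagrange equation d/dx(∂L/∂y') − ∂L/∂y = 0 reduces to
    y'' = 0.
Its general solution is
    y(x) = A x + B,
with A, B fixed by the endpoint conditions.
Applying the endpoint conditions y(4) = 4 and y(6) = -4: solve A·4 + B = 4 and A·6 + B = -4. Subtracting gives A(6 − 4) = -4 − 4, so A = -4, and B = 4 − A·4 = 20. Therefore
    y(x) = -4 x + 20.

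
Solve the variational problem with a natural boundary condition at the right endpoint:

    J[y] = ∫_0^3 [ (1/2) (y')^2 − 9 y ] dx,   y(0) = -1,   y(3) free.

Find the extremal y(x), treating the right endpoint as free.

The Lagrangian L = (1/2) (y')^2 − 9 y gives
    ∂L/∂y = −9,   ∂L/∂y' = y'.
Euler-Lagrange: d/dx(y') − (−9) = 0, i.e. y'' + 9 = 0, so
    y(x) = −(9/2) x^2 + C1 x + C2.
Fixed left endpoint y(0) = -1 ⇒ C2 = -1.
The right endpoint x = 3 is free, so the natural (transversality) condition is ∂L/∂y' |_{x=3} = 0, i.e. y'(3) = 0.
Compute y'(x) = −9 x + C1, so y'(3) = −27 + C1 = 0 ⇒ C1 = 27.
Therefore the extremal is
    y(x) = −(9/2) x^2 + 27 x − 1.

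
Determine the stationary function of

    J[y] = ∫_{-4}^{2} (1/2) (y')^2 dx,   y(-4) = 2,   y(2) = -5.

The Lagrangian is L = (1/2) (y')^2.
Compute ∂L/∂y = 0, ∂L/∂y' = y'.
The Euler-Lagrange equation d/dx(∂L/∂y') − ∂L/∂y = 0 reduces to
    y'' = 0.
Its general solution is
    y(x) = A x + B,
with A, B fixed by the endpoint conditions.
Applying the endpoint conditions y(-4) = 2 and y(2) = -5: solve A·-4 + B = 2 and A·2 + B = -5. Subtracting gives A(2 − -4) = -5 − 2, so A = -7/6, and B = 2 − A·-4 = -8/3. Therefore
    y(x) = (-7/6) x - 8/3.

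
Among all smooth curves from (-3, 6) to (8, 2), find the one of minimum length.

Arc-length functional: J[y] = ∫ sqrt(1 + (y')^2) dx.
Lagrangian L = sqrt(1 + (y')^2) has no explicit y dependence, so ∂L/∂y = 0 and the Euler-Lagrange equation gives
    d/dx( y' / sqrt(1 + (y')^2) ) = 0  ⇒  y' / sqrt(1 + (y')^2) = const.
Hence y' is constant, so y(x) is affine.
Fitting the endpoints (-3, 6) and (8, 2):
    slope m = (2 − 6) / (8 − (-3)) = -4/11,
    intercept c = 6 − m·(-3) = 54/11.
Extremal: y(x) = (-4/11) x + 54/11.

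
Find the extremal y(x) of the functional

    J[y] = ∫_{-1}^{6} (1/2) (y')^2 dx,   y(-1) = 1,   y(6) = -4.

The Lagrangian is L = (1/2) (y')^2.
Compute ∂L/∂y = 0, ∂L/∂y' = y'.
The Euler-Lagrange equation d/dx(∂L/∂y') − ∂L/∂y = 0 reduces to
    y'' = 0.
Its general solution is
    y(x) = A x + B,
with A, B fixed by the endpoint conditions.
Applying the endpoint conditions y(-1) = 1 and y(6) = -4: solve A·-1 + B = 1 and A·6 + B = -4. Subtracting gives A(6 − -1) = -4 − 1, so A = -5/7, and B = 1 − A·-1 = 2/7. Therefore
    y(x) = (-5/7) x + 2/7.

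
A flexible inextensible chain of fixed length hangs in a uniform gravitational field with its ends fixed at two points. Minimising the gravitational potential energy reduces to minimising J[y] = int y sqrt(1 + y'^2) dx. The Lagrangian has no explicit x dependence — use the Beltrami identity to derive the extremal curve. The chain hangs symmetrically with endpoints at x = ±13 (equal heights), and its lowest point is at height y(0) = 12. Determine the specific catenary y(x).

The Lagrangian L(y, y') = y sqrt(1 + y'^2) has no explicit x dependence, so the Beltrami identity applies:
    L − y' ∂L/∂y' = C.
Compute ∂L/∂y' = y · y' / sqrt(1 + y'^2). Then
    L − y' ∂L/∂y'
    = y sqrt(1 + y'^2) − y · y'^2 / sqrt(1 + y'^2)
    = y (1 + y'^2 − y'^2) / sqrt(1 + y'^2)
    = y / sqrt(1 + y'^2) = C.
Squaring gives y^2 = C^2 (1 + y'^2), i.e.
    y'^2 = y^2 / C^2 − 1.
Separating variables,
    dy / sqrt(y^2 − C^2) = dx / C,
and integrating gives arccosh(y / C) = (x − a)/C, so
    y(x) = C cosh((x − a)/C),
the catenary. The constants C and a are fixed by the two endpoint conditions (and, for the hanging-chain problem, the length constraint selects C).
Now fit the given data. The endpoints x = ±13 are symmetric at equal height, so the catenary is even about its minimum: a = 0 and y(x) = C cosh(x/C). The lowest point is y(0) = C cosh(0) = C, and we are told y(0) = 12, so C = 12. Therefore
    y(x) = 12 cosh(x/12),
and at the endpoints
    y(±13) = 12 cosh(13/12).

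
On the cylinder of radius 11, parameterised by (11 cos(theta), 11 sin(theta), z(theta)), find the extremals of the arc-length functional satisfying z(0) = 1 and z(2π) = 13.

Parameterise the cylinder of radius R = 11 as
    r(θ) = (11 cos θ, 11 sin θ, z(θ)).
The arc-length element is
    ds = sqrt(121 + (dz/dθ)^2) dθ,
so the Lagrangian is L = sqrt(121 + z'^2).
L depends on z' only, not on z or θ, so ∂L/∂z = 0 and
    ∂L/∂z' = z' / sqrt(121 + z'^2).
The Euler-Lagrange equation gives
    d/dθ( z' / sqrt(121 + z'^2) ) = 0,
so z' is constant. Integrating once:
    z(θ) = a θ + b,
a helix on the cylinder (a straight line when the cylinder is unrolled). The constants a, b are determined by the endpoint conditions.
With endpoint conditions z(0) = 1 and z(2π) = 13: from z(0) = b we get b = 1, and a·2π + 1 = 13 gives a = 6/π, so
    z(θ) = (6/π) θ + 1.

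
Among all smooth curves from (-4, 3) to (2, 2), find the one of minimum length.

Arc-length functional: J[y] = ∫ sqrt(1 + (y')^2) dx.
Lagrangian L = sqrt(1 + (y')^2) has no explicit y dependence, so ∂L/∂y = 0 and the Euler-Lagrange equation gives
    d/dx( y' / sqrt(1 + (y')^2) ) = 0  ⇒  y' / sqrt(1 + (y')^2) = const.
Hence y' is constant, so y(x) is affine.
Fitting the endpoints (-4, 3) and (2, 2):
    slope m = (2 − 3) / (2 − (-4)) = -1/6,
    intercept c = 3 − m·(-4) = 7/3.
Extremal: y(x) = (-1/6) x + 7/3.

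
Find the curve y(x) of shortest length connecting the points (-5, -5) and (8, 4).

Arc-length functional: J[y] = ∫ sqrt(1 + (y')^2) dx.
Lagrangian L = sqrt(1 + (y')^2) has no explicit y dependence, so ∂L/∂y = 0 and the Euler-Lagrange equation gives
    d/dx( y' / sqrt(1 + (y')^2) ) = 0  ⇒  y' / sqrt(1 + (y')^2) = const.
Hence y' is constant, so y(x) is affine.
Fitting the endpoints (-5, -5) and (8, 4):
    slope m = (4 − (-5)) / (8 − (-5)) = 9/13,
    intercept c = (-5) − m·(-5) = -20/13.
Extremal: y(x) = (9/13) x - 20/13.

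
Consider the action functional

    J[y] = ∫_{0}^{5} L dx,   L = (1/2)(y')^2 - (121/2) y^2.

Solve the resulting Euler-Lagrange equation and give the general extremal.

The Lagrangian is L = (1/2)(y')^2 - (121/2) y^2.
∂L/∂y = -121y.
∂L/∂y' = y'.
The Euler-Lagrange equation d/dx(∂L/∂y') − ∂L/∂y = 0 becomes:
    y'' + 121 y = 0
General solution: y(x) = A sin(11x) + B cos(11x), where A and B are arbitrary constants fixed by the endpoint conditions.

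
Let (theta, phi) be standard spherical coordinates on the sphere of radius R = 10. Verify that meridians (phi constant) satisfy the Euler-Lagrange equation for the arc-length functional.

On the sphere of radius R = 10 with spherical coordinates (θ, φ), the induced metric is
    ds^2 = 100(dθ^2 + sin^2(θ) dφ^2).
Using θ as the parameter, the arc-length functional becomes
    J[φ] = ∫ 10 sqrt(1 + sin^2(θ) (dφ/dθ)^2) dθ.
So L = 10 sqrt(1 + sin^2(θ) φ'^2). Compute
    ∂L/∂φ = 0  (L has no explicit φ dependence),
    ∂L/∂φ' = 10 sin^2(θ) φ' / sqrt(1 + sin^2(θ) φ'^2).
For the candidate φ(θ) = c (constant), φ' = 0, so ∂L/∂φ' evaluated along the candidate vanishes, and ∂L/∂φ is identically zero. Hence
    d/dθ(∂L/∂φ') − ∂L/∂φ = 0
is satisfied. Therefore meridians φ = const are extremals of arc length — they are geodesics on the sphere.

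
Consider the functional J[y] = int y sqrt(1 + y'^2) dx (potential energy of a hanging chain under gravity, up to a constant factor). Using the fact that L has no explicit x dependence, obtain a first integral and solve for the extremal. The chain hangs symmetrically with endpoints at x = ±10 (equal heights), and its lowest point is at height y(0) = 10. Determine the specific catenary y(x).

The Lagrangian L(y, y') = y sqrt(1 + y'^2) has no explicit x dependence, so the Beltrami identity applies:
    L − y' ∂L/∂y' = C.
Compute ∂L/∂y' = y · y' / sqrt(1 + y'^2). Then
    L − y' ∂L/∂y'
    = y sqrt(1 + y'^2) − y · y'^2 / sqrt(1 + y'^2)
    = y (1 + y'^2 − y'^2) / sqrt(1 + y'^2)
    = y / sqrt(1 + y'^2) = C.
Squaring gives y^2 = C^2 (1 + y'^2), i.e.
    y'^2 = y^2 / C^2 − 1.
Separating variables,
    dy / sqrt(y^2 − C^2) = dx / C,
and integrating gives arccosh(y / C) = (x − a)/C, so
    y(x) = C cosh((x − a)/C),
the catenary. The constants C and a are fixed by the two endpoint conditions (and, for the hanging-chain problem, the length constraint selects C).
Now fit the given data. The endpoints x = ±10 are symmetric at equal height, so the catenary is even about its minimum: a = 0 and y(x) = C cosh(x/C). The lowest point is y(0) = C cosh(0) = C, and we are told y(0) = 10, so C = 10. Therefore
    y(x) = 10 cosh(x/10),
and at the endpoints
    y(±10) = 10 cosh(10/10).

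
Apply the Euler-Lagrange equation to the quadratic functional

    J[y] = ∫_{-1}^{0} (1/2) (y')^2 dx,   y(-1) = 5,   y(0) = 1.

The Lagrangian is L = (1/2) (y')^2.
Compute ∂L/∂y = 0, ∂L/∂y' = y'.
The Euler-Lagrange equation d/dx(∂L/∂y') − ∂L/∂y = 0 reduces to
    y'' = 0.
Its general solution is
    y(x) = A x + B,
with A, B fixed by the endpoint conditions.
Applying the endpoint conditions y(-1) = 5 and y(0) = 1: solve A·-1 + B = 5 and A·0 + B = 1. Subtracting gives A(0 − -1) = 1 − 5, so A = -4, and B = 5 − A·-1 = 1. Therefore
    y(x) = -4 x + 1.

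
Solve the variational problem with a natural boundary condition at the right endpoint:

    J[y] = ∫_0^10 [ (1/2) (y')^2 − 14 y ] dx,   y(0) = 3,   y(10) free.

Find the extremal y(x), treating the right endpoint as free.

The Lagrangian L = (1/2) (y')^2 − 14 y gives
    ∂L/∂y = −14,   ∂L/∂y' = y'.
Euler-Lagrange: d/dx(y') − (−14) = 0, i.e. y'' + 14 = 0, so
    y(x) = −(14/2) x^2 + C1 x + C2.
Fixed left endpoint y(0) = 3 ⇒ C2 = 3.
The right endpoint x = 10 is free, so the natural (transversality) condition is ∂L/∂y' |_{x=10} = 0, i.e. y'(10) = 0.
Compute y'(x) = −14 x + C1, so y'(10) = −140 + C1 = 0 ⇒ C1 = 140.
Therefore the extremal is
    y(x) = −7 x^2 + 140 x + 3.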